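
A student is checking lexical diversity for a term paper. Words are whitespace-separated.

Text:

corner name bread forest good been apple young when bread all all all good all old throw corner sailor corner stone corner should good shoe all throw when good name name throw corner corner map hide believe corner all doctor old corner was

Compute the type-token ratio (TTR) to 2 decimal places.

0.49

N = 43 tokens, V = 21 types.
TTR = V / N = 21 / 43 = 0.49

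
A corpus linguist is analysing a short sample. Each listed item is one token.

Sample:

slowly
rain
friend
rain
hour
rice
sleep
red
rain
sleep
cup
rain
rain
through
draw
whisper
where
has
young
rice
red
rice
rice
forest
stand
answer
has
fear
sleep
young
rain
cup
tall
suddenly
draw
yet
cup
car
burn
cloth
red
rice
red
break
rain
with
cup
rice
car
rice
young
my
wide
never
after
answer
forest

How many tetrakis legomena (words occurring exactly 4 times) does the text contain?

2

Frequencies: rain:7, rice:7, red:4, cup:4, sleep:3, young:3, draw:2, has:2, forest:2, answer:2, car:2, slowly:1, friend:1, hour:1, through:1, whisper:1, where:1, stand:1, fear:1, tall:1, … (10 more, each freq 1)
Words with frequency 4: cup, red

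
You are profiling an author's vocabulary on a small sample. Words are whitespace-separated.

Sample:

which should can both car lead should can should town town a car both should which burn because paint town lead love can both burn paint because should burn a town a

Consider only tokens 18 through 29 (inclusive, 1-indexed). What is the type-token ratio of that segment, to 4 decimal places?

0.7500

Segment tokens 18–29: because, paint, town, lead, love, can, both, burn, paint, because, should, burn
Segment N = 12, segment V = 9.
TTR = 9 / 12 = 0.7500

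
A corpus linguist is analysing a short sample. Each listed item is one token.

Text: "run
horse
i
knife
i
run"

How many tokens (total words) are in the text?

6

Tokens: run, horse, i, knife, i, run
N = 6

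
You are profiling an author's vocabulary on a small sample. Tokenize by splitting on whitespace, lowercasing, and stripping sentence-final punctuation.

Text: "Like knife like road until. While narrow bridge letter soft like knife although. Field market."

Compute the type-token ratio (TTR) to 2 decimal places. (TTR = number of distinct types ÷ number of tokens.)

N = 15 tokens, V = 12 types.
TTR = V / N = 12 / 15 = 0.80

0.80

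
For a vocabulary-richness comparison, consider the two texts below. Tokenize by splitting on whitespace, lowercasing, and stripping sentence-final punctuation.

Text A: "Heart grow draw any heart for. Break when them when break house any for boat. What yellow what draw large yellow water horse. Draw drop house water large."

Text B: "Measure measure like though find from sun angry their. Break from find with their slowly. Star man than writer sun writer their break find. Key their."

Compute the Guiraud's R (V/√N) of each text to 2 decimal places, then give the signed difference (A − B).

-0.12

A: V=16, N=28, R=3.02
B: V=16, N=26, R=3.14
Difference = 3.02 − 3.14 = -0.12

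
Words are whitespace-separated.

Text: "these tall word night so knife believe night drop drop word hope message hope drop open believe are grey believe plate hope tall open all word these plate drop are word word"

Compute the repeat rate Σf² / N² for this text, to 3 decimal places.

0.086

Frequencies: word:5, drop:4, believe:3, hope:3, these:2, tall:2, night:2, open:2, are:2, plate:2, so:1, knife:1, message:1, grey:1, all:1
Σf² = 88; N² = 1024
Repeat rate = 88 / 1024 = 0.086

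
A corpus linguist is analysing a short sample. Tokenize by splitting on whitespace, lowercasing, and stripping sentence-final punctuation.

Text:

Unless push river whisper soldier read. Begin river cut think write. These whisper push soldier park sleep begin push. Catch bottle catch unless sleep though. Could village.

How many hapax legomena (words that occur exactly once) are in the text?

Frequencies: push:3, unless:2, river:2, whisper:2, soldier:2, begin:2, sleep:2, catch:2, read:1, cut:1, think:1, write:1, these:1, park:1, bottle:1, though:1, could:1, village:1
Hapax (freq=1): bottle, could, cut, park, read, these, think, though, village, write

10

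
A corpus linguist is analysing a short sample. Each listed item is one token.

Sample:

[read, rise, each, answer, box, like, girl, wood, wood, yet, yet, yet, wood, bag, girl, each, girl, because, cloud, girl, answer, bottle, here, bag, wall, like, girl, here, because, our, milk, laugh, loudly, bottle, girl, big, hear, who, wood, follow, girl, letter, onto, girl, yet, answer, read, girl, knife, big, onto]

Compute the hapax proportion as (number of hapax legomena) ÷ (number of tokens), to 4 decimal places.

0.2549

Frequencies: girl:9, wood:4, yet:4, answer:3, read:2, each:2, like:2, bag:2, because:2, bottle:2, here:2, big:2, onto:2, rise:1, box:1, cloud:1, wall:1, our:1, milk:1, laugh:1, … (6 more, each freq 1)
Hapax count = 13; token count = 51.
Ratio = 13 / 51 = 0.2549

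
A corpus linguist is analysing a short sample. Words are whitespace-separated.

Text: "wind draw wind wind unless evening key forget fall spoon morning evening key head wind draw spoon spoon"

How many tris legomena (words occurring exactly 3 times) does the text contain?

Frequencies: wind:4, spoon:3, draw:2, evening:2, key:2, unless:1, forget:1, fall:1, morning:1, head:1
Words with frequency 3: spoon

1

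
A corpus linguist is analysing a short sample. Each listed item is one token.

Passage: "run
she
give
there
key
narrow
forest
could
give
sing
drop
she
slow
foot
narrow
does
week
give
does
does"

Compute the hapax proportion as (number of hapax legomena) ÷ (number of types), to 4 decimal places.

0.7143

Frequencies: give:3, does:3, she:2, narrow:2, run:1, there:1, key:1, forest:1, could:1, sing:1, drop:1, slow:1, foot:1, week:1
Hapax count = 10; type count = 14.
Ratio = 10 / 14 = 0.7143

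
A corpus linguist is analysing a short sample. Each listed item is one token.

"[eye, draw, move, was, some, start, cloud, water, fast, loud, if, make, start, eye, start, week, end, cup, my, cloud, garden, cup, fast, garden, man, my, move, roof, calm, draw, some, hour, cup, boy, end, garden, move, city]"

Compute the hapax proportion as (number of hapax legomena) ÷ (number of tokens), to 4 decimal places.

Frequencies: move:3, start:3, cup:3, garden:3, eye:2, draw:2, some:2, cloud:2, fast:2, end:2, my:2, was:1, water:1, loud:1, if:1, make:1, week:1, man:1, roof:1, calm:1, … (3 more, each freq 1)
Hapax count = 12; token count = 38.
Ratio = 12 / 38 = 0.3158

0.3158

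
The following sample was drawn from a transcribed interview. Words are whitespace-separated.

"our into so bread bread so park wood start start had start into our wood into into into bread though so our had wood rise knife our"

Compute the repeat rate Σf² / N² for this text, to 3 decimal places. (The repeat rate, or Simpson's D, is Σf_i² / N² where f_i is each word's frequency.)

Frequencies: into:5, our:4, so:3, bread:3, wood:3, start:3, had:2, park:1, though:1, rise:1, knife:1
Σf² = 85; N² = 729
Repeat rate = 85 / 729 = 0.117

0.117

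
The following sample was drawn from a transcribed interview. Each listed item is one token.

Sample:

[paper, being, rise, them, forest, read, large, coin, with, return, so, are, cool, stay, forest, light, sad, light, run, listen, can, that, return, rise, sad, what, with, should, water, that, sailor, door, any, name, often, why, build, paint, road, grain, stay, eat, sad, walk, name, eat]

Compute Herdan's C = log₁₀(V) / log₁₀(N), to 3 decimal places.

0.929

N = 46, V = 35.
log₁₀(V) = 1.544068, log₁₀(N) = 1.662758
C = 1.544068 / 1.662758 = 0.929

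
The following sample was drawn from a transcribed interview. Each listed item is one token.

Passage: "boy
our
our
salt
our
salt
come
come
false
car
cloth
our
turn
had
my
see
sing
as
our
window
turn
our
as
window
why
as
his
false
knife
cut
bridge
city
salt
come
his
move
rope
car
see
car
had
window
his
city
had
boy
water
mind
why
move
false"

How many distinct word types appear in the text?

Distinct types: {as, boy, bridge, car, city, cloth, come, cut, false, had, his, knife, mind, move, my, our, rope, salt, see, sing, turn, water, why, window}
V = 24

24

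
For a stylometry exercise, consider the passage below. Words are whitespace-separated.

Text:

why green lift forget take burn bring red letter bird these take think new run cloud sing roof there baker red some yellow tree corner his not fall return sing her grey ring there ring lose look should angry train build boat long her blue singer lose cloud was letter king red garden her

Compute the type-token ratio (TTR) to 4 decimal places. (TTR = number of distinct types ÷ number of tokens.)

N = 54 tokens, V = 43 types.
TTR = V / N = 43 / 54 = 0.7963

0.7963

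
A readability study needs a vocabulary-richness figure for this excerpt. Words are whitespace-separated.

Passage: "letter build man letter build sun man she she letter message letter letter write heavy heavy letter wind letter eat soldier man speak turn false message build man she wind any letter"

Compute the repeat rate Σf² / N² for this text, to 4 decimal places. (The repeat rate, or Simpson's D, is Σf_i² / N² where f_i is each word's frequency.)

0.1152

Frequencies: letter:8, man:4, build:3, she:3, message:2, heavy:2, wind:2, sun:1, write:1, eat:1, soldier:1, speak:1, turn:1, false:1, any:1
Σf² = 118; N² = 1024
Repeat rate = 118 / 1024 = 0.1152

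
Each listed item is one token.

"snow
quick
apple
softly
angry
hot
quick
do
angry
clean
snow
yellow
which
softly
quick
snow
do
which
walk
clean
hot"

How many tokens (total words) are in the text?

21

Tokens: snow, quick, apple, softly, angry, hot, quick, do, angry, clean, snow, yellow, which, softly, quick, snow, do, which, walk, clean, hot
N = 21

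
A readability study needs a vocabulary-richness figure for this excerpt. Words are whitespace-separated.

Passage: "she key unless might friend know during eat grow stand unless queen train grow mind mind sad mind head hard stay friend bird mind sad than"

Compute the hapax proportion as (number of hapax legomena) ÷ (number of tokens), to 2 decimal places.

Frequencies: mind:4, unless:2, friend:2, grow:2, sad:2, she:1, key:1, might:1, know:1, during:1, eat:1, stand:1, queen:1, train:1, head:1, hard:1, stay:1, bird:1, than:1
Hapax count = 14; token count = 26.
Ratio = 14 / 26 = 0.54

0.54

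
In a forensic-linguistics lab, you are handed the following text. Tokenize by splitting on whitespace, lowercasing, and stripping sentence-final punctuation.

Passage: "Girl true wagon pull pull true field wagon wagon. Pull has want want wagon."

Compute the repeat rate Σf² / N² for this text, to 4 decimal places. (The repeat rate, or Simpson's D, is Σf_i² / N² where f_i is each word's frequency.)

Frequencies: wagon:4, pull:3, true:2, want:2, girl:1, field:1, has:1
Σf² = 36; N² = 196
Repeat rate = 36 / 196 = 0.1837

0.1837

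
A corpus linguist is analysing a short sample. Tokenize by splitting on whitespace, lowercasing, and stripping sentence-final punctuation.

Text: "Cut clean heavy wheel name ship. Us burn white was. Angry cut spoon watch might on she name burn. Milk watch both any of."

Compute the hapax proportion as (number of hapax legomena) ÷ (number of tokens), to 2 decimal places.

0.67

Frequencies: cut:2, name:2, burn:2, watch:2, clean:1, heavy:1, wheel:1, ship:1, us:1, white:1, was:1, angry:1, spoon:1, might:1, on:1, she:1, milk:1, both:1, any:1, of:1
Hapax count = 16; token count = 24.
Ratio = 16 / 24 = 0.67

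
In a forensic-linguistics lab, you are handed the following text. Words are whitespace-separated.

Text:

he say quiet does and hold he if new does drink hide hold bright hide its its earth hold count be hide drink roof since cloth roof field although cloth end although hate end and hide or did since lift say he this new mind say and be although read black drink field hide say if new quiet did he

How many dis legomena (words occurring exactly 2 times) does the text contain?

11

Frequencies: hide:5, he:4, say:4, and:3, hold:3, new:3, drink:3, although:3, quiet:2, does:2, if:2, its:2, be:2, roof:2, since:2, cloth:2, field:2, end:2, did:2, bright:1, … (9 more, each freq 1)
Words with frequency 2: be, cloth, did, does, end, field, if, its, quiet, roof, since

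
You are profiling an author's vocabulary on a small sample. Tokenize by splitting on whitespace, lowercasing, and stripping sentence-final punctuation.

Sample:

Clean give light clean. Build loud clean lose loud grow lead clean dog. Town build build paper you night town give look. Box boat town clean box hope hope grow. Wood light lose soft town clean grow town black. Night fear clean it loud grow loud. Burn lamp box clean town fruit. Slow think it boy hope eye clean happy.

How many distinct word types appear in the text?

Distinct types: {black, boat, box, boy, build, burn, clean, dog, eye, fear, fruit, give, grow, happy, hope, it, lamp, lead, light, look, lose, loud, night, paper, slow, soft, think, town, wood, you}
V = 30

30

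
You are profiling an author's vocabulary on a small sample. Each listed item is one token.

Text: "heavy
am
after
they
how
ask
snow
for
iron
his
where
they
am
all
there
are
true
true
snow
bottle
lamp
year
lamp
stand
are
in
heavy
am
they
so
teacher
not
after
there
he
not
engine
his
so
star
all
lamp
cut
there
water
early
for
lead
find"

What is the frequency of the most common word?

3

Frequencies: am:3, they:3, there:3, lamp:3, heavy:2, after:2, snow:2, for:2, his:2, all:2, are:2, true:2, so:2, not:2, how:1, ask:1, iron:1, where:1, bottle:1, year:1, … (11 more, each freq 1)
Most common: 'am' with frequency 3.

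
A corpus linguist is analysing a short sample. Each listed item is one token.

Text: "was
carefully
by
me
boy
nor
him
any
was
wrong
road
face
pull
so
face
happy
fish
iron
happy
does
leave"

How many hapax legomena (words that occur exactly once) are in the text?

Frequencies: was:2, face:2, happy:2, carefully:1, by:1, me:1, boy:1, nor:1, him:1, any:1, wrong:1, road:1, pull:1, so:1, fish:1, iron:1, does:1, leave:1
Hapax (freq=1): any, boy, by, carefully, does, fish, him, iron, leave, me, nor, pull, road, so, wrong

15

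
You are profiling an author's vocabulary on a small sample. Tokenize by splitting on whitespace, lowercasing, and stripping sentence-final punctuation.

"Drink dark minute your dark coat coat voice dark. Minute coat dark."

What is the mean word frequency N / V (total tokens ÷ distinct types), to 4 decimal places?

2.0000

N = 12 tokens, V = 6 types.
Mean frequency = N / V = 12 / 6 = 2.0000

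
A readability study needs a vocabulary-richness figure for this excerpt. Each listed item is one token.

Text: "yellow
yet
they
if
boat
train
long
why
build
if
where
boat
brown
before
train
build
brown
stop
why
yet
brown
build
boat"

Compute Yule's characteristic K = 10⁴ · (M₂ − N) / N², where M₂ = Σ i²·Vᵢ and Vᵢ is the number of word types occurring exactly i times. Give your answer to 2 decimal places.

Frequencies: boat:3, build:3, brown:3, yet:2, if:2, train:2, why:2, yellow:1, they:1, long:1, where:1, before:1, stop:1
N = 23. Frequency spectrum: V_1=6, V_2=4, V_3=3
M₂ = 1²·6 + 2²·4 + 3²·3 = 49
K = 10000 × (49 − 23) / 23² = 491.49

491.49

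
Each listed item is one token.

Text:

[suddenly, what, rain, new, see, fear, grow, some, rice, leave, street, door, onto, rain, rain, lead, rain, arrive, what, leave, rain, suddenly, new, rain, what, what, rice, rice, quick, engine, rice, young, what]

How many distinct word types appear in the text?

18

Distinct types: {arrive, door, engine, fear, grow, lead, leave, new, onto, quick, rain, rice, see, some, street, suddenly, what, young}
V = 18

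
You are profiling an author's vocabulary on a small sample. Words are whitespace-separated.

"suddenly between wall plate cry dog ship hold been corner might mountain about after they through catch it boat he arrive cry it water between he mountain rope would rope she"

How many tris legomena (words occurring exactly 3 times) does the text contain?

Frequencies: between:2, cry:2, mountain:2, it:2, he:2, rope:2, suddenly:1, wall:1, plate:1, dog:1, ship:1, hold:1, been:1, corner:1, might:1, about:1, after:1, they:1, through:1, catch:1, … (5 more, each freq 1)
Words with frequency 3: (none)

0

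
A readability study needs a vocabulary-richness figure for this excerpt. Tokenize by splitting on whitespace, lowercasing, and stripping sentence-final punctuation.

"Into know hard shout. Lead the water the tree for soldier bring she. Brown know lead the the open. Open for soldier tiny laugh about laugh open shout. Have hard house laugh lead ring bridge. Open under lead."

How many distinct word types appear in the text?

22

Distinct types: {about, bridge, bring, brown, for, hard, have, house, into, know, laugh, lead, open, ring, she, shout, soldier, the, tiny, tree, under, water}
V = 22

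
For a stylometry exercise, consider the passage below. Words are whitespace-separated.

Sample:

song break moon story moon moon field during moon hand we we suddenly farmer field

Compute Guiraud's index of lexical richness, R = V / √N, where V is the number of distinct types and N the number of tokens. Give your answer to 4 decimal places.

N = 15, V = 10.
√N = 3.872983
R = 10 / 3.872983 = 2.5820

2.5820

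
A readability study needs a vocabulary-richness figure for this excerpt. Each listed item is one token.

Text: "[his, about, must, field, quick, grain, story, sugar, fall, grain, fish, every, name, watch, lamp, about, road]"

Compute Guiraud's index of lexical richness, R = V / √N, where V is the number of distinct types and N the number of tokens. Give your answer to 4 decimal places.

N = 17, V = 15.
√N = 4.123106
R = 15 / 4.123106 = 3.6380

3.6380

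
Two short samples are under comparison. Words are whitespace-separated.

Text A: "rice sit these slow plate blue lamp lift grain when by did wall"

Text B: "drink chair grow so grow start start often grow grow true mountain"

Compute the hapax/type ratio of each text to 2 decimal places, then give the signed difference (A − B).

A: hapax=13, V=13, ratio=1.00
B: hapax=6, V=8, ratio=0.75
Difference = 1.00 − 0.75 = 0.25

0.25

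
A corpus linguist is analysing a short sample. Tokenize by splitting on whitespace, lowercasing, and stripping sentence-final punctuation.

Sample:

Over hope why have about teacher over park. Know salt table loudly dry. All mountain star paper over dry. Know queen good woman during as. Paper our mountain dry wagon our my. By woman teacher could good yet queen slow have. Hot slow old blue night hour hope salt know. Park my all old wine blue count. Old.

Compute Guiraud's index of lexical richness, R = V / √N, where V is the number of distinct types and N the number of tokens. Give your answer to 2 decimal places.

4.60

N = 58, V = 35.
√N = 7.615773
R = 35 / 7.615773 = 4.60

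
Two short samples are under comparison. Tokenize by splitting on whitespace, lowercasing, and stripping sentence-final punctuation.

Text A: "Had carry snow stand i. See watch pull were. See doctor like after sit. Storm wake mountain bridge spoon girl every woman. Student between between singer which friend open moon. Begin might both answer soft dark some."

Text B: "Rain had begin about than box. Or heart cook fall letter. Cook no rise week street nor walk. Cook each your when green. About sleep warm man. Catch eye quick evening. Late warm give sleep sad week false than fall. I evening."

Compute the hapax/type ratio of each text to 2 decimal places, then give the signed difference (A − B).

0.18

A: hapax=33, V=35, ratio=0.94
B: hapax=25, V=33, ratio=0.76
Difference = 0.94 − 0.76 = 0.18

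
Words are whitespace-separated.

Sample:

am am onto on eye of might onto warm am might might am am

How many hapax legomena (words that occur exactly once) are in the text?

Frequencies: am:5, might:3, onto:2, on:1, eye:1, of:1, warm:1
Hapax (freq=1): eye, of, on, warm

4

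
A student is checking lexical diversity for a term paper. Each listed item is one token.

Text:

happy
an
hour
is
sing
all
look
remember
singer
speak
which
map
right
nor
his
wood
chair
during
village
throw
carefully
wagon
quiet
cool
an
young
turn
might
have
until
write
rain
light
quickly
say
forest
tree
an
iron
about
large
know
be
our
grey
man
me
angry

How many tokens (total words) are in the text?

48

Tokens: happy, an, hour, is, sing, all, look, remember, singer, speak, which, map, right, nor, his, wood, chair, during, village, throw, carefully, wagon, quiet, cool, an, young, turn, might, have, until, write, rain, light, quickly, say, forest, tree, an, iron, about, large, know, be, our, grey, man, me, angry
N = 48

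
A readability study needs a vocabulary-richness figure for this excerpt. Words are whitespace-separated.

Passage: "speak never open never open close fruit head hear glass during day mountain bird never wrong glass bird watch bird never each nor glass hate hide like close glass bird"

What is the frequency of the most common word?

4

Frequencies: never:4, glass:4, bird:4, open:2, close:2, speak:1, fruit:1, head:1, hear:1, during:1, day:1, mountain:1, wrong:1, watch:1, each:1, nor:1, hate:1, hide:1, like:1
Most common: 'never' with frequency 4.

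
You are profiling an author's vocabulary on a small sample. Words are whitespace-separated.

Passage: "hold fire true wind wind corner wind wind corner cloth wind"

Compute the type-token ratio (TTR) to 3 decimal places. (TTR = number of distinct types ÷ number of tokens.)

N = 11 tokens, V = 6 types.
TTR = V / N = 6 / 11 = 0.545

0.545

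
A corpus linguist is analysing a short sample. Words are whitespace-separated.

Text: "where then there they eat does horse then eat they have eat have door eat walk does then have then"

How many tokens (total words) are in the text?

Tokens: where, then, there, they, eat, does, horse, then, eat, they, have, eat, have, door, eat, walk, does, then, have, then
N = 20

20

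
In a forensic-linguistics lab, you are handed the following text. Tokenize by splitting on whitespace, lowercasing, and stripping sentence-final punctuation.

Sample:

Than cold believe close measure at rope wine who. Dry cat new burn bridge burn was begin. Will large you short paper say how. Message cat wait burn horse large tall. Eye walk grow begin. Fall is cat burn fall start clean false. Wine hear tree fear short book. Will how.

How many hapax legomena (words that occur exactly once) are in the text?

Frequencies: burn:4, cat:3, wine:2, begin:2, will:2, large:2, short:2, how:2, fall:2, than:1, cold:1, believe:1, close:1, measure:1, at:1, rope:1, who:1, dry:1, new:1, bridge:1, … (19 more, each freq 1)
Hapax (freq=1): at, believe, book, bridge, clean, close, cold, dry, eye, false, fear, grow, hear, horse, is, measure, message, new, paper, rope, say, start, tall, than, tree, wait, walk, was, who, you

30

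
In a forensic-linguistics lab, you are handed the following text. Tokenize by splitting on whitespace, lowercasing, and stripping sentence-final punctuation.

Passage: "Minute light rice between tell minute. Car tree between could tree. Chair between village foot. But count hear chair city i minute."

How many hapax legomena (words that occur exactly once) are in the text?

12

Frequencies: minute:3, between:3, tree:2, chair:2, light:1, rice:1, tell:1, car:1, could:1, village:1, foot:1, but:1, count:1, hear:1, city:1, i:1
Hapax (freq=1): but, car, city, could, count, foot, hear, i, light, rice, tell, village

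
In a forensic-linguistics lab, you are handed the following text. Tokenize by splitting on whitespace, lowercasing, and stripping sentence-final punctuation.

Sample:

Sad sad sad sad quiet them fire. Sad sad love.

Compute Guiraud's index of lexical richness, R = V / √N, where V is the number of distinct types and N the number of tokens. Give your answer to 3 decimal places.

N = 10, V = 5.
√N = 3.162278
R = 5 / 3.162278 = 1.581

1.581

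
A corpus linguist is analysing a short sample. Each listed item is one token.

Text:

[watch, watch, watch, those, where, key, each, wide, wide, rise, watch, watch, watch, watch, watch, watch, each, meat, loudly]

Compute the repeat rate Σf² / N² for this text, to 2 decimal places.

Frequencies: watch:9, each:2, wide:2, those:1, where:1, key:1, rise:1, meat:1, loudly:1
Σf² = 95; N² = 361
Repeat rate = 95 / 361 = 0.26

0.26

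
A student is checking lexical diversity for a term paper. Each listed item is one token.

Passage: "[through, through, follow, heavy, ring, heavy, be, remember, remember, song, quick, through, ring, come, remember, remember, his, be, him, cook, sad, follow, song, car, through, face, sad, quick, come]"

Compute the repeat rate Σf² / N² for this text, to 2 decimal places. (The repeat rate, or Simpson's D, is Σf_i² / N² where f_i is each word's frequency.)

Frequencies: through:4, remember:4, follow:2, heavy:2, ring:2, be:2, song:2, quick:2, come:2, sad:2, his:1, him:1, cook:1, car:1, face:1
Σf² = 69; N² = 841
Repeat rate = 69 / 841 = 0.08

0.08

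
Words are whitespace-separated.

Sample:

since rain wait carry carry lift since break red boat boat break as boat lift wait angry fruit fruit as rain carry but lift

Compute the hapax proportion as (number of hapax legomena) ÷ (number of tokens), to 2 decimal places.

Frequencies: carry:3, lift:3, boat:3, since:2, rain:2, wait:2, break:2, as:2, fruit:2, red:1, angry:1, but:1
Hapax count = 3; token count = 24.
Ratio = 3 / 24 = 0.13

0.13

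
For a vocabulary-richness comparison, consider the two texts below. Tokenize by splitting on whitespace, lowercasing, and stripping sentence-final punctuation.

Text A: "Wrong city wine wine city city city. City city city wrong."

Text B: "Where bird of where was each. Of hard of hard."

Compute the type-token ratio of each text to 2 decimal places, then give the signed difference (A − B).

TTR(A) = 3/11 = 0.27
TTR(B) = 6/10 = 0.60
Difference = 0.27 − 0.60 = -0.33

-0.33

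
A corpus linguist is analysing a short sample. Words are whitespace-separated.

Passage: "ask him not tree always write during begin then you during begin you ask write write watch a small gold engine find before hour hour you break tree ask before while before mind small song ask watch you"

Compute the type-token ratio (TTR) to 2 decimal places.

N = 38 tokens, V = 22 types.
TTR = V / N = 22 / 38 = 0.58

0.58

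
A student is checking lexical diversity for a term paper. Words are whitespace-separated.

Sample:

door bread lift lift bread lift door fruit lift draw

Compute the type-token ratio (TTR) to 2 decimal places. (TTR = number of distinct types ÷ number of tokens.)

0.50

N = 10 tokens, V = 5 types.
TTR = V / N = 5 / 10 = 0.50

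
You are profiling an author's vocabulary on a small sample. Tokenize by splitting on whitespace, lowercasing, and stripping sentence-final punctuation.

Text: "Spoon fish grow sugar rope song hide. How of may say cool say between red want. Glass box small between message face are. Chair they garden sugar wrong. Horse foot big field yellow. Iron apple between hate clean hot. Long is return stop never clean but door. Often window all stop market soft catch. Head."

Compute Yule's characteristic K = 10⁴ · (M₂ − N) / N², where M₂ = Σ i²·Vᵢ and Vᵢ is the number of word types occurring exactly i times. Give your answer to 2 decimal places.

Frequencies: between:3, sugar:2, say:2, clean:2, stop:2, spoon:1, fish:1, grow:1, rope:1, song:1, hide:1, how:1, of:1, may:1, cool:1, red:1, want:1, glass:1, box:1, small:1, … (29 more, each freq 1)
N = 55. Frequency spectrum: V_1=44, V_2=4, V_3=1
M₂ = 1²·44 + 2²·4 + 3²·1 = 69
K = 10000 × (69 − 55) / 55² = 46.28

46.28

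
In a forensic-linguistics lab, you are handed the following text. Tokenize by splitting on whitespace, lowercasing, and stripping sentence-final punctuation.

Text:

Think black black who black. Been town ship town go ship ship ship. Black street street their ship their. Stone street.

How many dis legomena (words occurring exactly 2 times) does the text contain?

2

Frequencies: ship:5, black:4, street:3, town:2, their:2, think:1, who:1, been:1, go:1, stone:1
Words with frequency 2: their, town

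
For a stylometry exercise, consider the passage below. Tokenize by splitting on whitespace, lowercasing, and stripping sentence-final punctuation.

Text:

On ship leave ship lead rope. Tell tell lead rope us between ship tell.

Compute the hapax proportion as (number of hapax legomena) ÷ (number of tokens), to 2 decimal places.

Frequencies: ship:3, tell:3, lead:2, rope:2, on:1, leave:1, us:1, between:1
Hapax count = 4; token count = 14.
Ratio = 4 / 14 = 0.29

0.29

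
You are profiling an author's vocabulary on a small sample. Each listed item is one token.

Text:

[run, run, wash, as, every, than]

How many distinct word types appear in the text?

5

Distinct types: {as, every, run, than, wash}
V = 5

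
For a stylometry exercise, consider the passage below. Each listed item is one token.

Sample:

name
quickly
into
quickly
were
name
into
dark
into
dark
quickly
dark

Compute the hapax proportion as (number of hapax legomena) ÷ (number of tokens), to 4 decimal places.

0.0833

Frequencies: quickly:3, into:3, dark:3, name:2, were:1
Hapax count = 1; token count = 12.
Ratio = 1 / 12 = 0.0833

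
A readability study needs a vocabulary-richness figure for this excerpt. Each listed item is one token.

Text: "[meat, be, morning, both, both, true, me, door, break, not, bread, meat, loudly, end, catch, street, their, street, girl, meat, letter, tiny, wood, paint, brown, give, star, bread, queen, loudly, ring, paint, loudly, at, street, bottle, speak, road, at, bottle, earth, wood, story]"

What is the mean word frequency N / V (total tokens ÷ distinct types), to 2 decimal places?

1.39

N = 43 tokens, V = 31 types.
Mean frequency = N / V = 43 / 31 = 1.39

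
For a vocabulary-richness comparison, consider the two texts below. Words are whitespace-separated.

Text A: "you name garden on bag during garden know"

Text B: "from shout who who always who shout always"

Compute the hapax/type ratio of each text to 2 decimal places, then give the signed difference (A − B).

A: hapax=6, V=7, ratio=0.86
B: hapax=1, V=4, ratio=0.25
Difference = 0.86 − 0.25 = 0.61

0.61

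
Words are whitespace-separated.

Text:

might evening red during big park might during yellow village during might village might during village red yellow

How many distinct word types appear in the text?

Distinct types: {big, during, evening, might, park, red, village, yellow}
V = 8

8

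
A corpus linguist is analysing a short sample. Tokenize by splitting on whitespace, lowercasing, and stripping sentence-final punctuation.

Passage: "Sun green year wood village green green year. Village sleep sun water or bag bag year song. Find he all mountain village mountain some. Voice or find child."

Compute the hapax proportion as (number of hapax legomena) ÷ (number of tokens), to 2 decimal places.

0.32

Frequencies: green:3, year:3, village:3, sun:2, or:2, bag:2, find:2, mountain:2, wood:1, sleep:1, water:1, song:1, he:1, all:1, some:1, voice:1, child:1
Hapax count = 9; token count = 28.
Ratio = 9 / 28 = 0.32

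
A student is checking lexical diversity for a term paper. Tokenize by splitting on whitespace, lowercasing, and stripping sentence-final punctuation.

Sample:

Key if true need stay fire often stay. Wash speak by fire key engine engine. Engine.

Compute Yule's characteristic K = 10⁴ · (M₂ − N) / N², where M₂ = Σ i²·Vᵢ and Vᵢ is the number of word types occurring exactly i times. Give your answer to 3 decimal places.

468.750

Frequencies: engine:3, key:2, stay:2, fire:2, if:1, true:1, need:1, often:1, wash:1, speak:1, by:1
N = 16. Frequency spectrum: V_1=7, V_2=3, V_3=1
M₂ = 1²·7 + 2²·3 + 3²·1 = 28
K = 10000 × (28 − 16) / 16² = 468.750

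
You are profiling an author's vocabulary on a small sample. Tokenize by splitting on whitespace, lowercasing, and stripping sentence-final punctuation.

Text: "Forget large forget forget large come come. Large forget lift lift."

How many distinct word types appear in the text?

Distinct types: {come, forget, large, lift}
V = 4

4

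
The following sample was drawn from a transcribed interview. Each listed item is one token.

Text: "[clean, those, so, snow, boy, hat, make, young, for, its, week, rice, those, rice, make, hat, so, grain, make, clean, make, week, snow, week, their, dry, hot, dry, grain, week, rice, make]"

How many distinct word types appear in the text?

Distinct types: {boy, clean, dry, for, grain, hat, hot, its, make, rice, snow, so, their, those, week, young}
V = 16

16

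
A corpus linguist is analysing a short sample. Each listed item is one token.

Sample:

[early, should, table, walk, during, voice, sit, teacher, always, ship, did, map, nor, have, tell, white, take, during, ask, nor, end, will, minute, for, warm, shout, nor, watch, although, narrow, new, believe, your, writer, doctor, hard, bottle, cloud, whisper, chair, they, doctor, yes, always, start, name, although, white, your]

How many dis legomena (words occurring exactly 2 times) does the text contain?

6

Frequencies: nor:3, during:2, always:2, white:2, although:2, your:2, doctor:2, early:1, should:1, table:1, walk:1, voice:1, sit:1, teacher:1, ship:1, did:1, map:1, have:1, tell:1, take:1, … (21 more, each freq 1)
Words with frequency 2: although, always, doctor, during, white, your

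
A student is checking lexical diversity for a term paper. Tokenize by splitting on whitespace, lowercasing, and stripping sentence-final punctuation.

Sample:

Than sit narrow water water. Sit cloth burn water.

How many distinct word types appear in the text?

6

Distinct types: {burn, cloth, narrow, sit, than, water}
V = 6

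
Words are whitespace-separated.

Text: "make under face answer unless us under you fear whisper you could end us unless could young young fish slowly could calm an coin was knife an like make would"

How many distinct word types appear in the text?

Distinct types: {an, answer, calm, coin, could, end, face, fear, fish, knife, like, make, slowly, under, unless, us, was, whisper, would, you, young}
V = 21

21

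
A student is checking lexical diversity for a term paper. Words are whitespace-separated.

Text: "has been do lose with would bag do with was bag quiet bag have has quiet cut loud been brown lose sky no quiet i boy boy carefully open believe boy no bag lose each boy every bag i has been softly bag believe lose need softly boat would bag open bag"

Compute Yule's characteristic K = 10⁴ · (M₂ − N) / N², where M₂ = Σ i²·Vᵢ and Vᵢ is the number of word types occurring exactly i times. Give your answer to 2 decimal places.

Frequencies: bag:8, lose:4, boy:4, has:3, been:3, quiet:3, do:2, with:2, would:2, no:2, i:2, open:2, believe:2, softly:2, was:1, have:1, cut:1, loud:1, brown:1, sky:1, … (5 more, each freq 1)
N = 52. Frequency spectrum: V_1=11, V_2=8, V_3=3, V_4=2, V_8=1
M₂ = 1²·11 + 2²·8 + 3²·3 + 4²·2 + 8²·1 = 166
K = 10000 × (166 − 52) / 52² = 421.60

421.60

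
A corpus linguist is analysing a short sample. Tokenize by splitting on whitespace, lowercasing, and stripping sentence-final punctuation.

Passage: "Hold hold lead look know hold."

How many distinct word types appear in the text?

4

Distinct types: {hold, know, lead, look}
V = 4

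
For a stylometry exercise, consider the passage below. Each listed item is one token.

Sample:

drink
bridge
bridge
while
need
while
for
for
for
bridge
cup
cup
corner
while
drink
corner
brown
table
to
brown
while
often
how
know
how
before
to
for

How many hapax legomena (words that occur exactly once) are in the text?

Frequencies: while:4, for:4, bridge:3, drink:2, cup:2, corner:2, brown:2, to:2, how:2, need:1, table:1, often:1, know:1, before:1
Hapax (freq=1): before, know, need, often, table

5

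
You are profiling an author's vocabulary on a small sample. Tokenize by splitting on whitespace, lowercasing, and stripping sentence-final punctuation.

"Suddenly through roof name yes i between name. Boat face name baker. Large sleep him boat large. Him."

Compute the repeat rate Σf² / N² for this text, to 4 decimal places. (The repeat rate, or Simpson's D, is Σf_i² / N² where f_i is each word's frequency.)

0.0926

Frequencies: name:3, boat:2, large:2, him:2, suddenly:1, through:1, roof:1, yes:1, i:1, between:1, face:1, baker:1, sleep:1
Σf² = 30; N² = 324
Repeat rate = 30 / 324 = 0.0926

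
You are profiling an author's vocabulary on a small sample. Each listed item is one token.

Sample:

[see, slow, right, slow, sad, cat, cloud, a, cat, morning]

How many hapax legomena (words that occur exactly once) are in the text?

Frequencies: slow:2, cat:2, see:1, right:1, sad:1, cloud:1, a:1, morning:1
Hapax (freq=1): a, cloud, morning, right, sad, see

6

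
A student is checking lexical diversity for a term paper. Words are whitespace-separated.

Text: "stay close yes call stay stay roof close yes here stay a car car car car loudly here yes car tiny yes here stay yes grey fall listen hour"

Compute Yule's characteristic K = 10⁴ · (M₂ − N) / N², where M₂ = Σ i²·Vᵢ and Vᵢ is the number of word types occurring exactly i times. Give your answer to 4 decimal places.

Frequencies: stay:5, yes:5, car:5, here:3, close:2, call:1, roof:1, a:1, loudly:1, tiny:1, grey:1, fall:1, listen:1, hour:1
N = 29. Frequency spectrum: V_1=9, V_2=1, V_3=1, V_5=3
M₂ = 1²·9 + 2²·1 + 3²·1 + 5²·3 = 97
K = 10000 × (97 − 29) / 29² = 808.5612

808.5612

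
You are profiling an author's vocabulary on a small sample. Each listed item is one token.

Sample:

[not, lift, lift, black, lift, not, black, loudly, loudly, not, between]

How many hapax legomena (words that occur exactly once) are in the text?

Frequencies: not:3, lift:3, black:2, loudly:2, between:1
Hapax (freq=1): between

1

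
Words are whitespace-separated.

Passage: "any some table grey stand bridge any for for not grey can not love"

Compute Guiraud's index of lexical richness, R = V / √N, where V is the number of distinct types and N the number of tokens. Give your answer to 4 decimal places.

N = 14, V = 10.
√N = 3.741657
R = 10 / 3.741657 = 2.6726

2.6726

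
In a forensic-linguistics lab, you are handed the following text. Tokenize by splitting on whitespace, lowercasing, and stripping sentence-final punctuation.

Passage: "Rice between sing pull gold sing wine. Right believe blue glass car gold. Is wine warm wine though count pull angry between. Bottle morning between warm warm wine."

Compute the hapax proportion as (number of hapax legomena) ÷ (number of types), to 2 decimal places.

0.67

Frequencies: wine:4, between:3, warm:3, sing:2, pull:2, gold:2, rice:1, right:1, believe:1, blue:1, glass:1, car:1, is:1, though:1, count:1, angry:1, bottle:1, morning:1
Hapax count = 12; type count = 18.
Ratio = 12 / 18 = 0.67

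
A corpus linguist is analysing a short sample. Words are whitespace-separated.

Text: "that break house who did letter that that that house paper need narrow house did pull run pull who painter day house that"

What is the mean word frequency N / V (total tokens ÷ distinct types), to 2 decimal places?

1.77

N = 23 tokens, V = 13 types.
Mean frequency = N / V = 23 / 13 = 1.77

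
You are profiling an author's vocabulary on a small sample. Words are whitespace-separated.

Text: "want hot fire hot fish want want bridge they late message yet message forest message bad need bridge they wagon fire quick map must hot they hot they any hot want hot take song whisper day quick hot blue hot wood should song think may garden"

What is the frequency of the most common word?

Frequencies: hot:8, want:4, they:4, message:3, fire:2, bridge:2, quick:2, song:2, fish:1, late:1, yet:1, forest:1, bad:1, need:1, wagon:1, map:1, must:1, any:1, take:1, whisper:1, … (7 more, each freq 1)
Most common: 'hot' with frequency 8.

8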